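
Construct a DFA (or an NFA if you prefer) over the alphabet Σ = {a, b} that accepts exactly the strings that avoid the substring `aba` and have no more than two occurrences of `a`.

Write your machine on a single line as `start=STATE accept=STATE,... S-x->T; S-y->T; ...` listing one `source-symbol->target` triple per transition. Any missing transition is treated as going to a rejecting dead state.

Run two small machines in parallel and take their product. The first has 4 states tracking partial matches of the forbidden pattern `aba`; the second has 4 states tracking the count of `a`s, saturating at 3. A product state is a pair (one from each), accepting exactly when both do. Equivalent product states are then merged.
        a   b  
>* q0   q1  q0 
 * q1   q2  q3 
 * q2   q4  q2 
 * q3   q4  q5 
   q4   q4  q4 
 * q5   q2  q5 
(> = start, * = accepting)

start=q0; accept=q0,q1,q2,q3,q5; q0-a->q1; q0-b->q0; q1-a->q2; q1-b->q3; q2-a->q4; q2-b->q2; q3-a->q4; q3-b->q5; q4-a->q4; q4-b->q4; q5-a->q2; q5-b->q5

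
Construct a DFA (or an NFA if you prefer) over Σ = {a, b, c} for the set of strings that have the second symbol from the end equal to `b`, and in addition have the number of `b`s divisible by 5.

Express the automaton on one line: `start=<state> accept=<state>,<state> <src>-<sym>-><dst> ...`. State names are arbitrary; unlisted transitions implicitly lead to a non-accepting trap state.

start=s0 accept=s6,s8 s0-a->s0 s0-b->s1 s0-c->s0 s1-a->s1 s1-b->s2 s1-c->s1 s2-a->s2 s2-b->s3 s2-c->s2 s3-a->s3 s3-b->s4 s3-c->s3 s4-a->s5 s4-b->s6 s4-c->s5 s5-a->s5 s5-b->s7 s5-c->s5 s6-a->s8 s6-b->s1 s6-c->s8 s7-a->s8 s7-b->s1 s7-c->s8 s8-a->s0 s8-b->s1 s8-c->s0

Run two small machines in parallel and take their product. One (13 states) tracks the last 2 symbols read; the other (5 states) tracks the count of `b`s modulo 5. Each combined state is a pair, one component from each; accept when both components accept. After merging equivalent states the machine shrinks.
        a   b   c  
>  s0   s0  s1  s0 
   s1   s1  s2  s1 
   s2   s2  s3  s2 
   s3   s3  s4  s3 
   s4   s5  s6  s5 
   s5   s5  s7  s5 
 * s6   s8  s1  s8 
   s7   s8  s1  s8 
 * s8   s0  s1  s0 
(> = start, * = accepting)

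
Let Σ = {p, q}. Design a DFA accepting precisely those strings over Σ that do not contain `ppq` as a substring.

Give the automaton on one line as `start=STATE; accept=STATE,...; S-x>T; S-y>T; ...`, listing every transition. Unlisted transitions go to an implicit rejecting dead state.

start=A; accept=A,B,C; A-p>B; A-q>A; B-p>C; B-q>A; C-p>C; C-q>D; D-p>D; D-q>D

Track partial matches of the forbidden pattern `ppq`. State D is a dead state reached once `ppq` has occurred; every other state accepts. A means no part of `ppq` is currently matched.
       p  q 
>* A   B  A 
 * B   C  A 
 * C   C  D 
   D   D  D 
(> = start, * = accepting)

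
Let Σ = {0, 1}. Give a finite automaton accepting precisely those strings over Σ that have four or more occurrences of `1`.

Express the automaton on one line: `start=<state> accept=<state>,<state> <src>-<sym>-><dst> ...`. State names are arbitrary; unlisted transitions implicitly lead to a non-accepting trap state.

start=S0 accept=S4,S5 S0-0->S0 S0-1->S1 S1-0->S1 S1-1->S2 S2-0->S2 S2-1->S3 S3-0->S3 S3-1->S4 S4-0->S4 S4-1->S5 S5-0->S5 S5-1->S5

Only the number of `1`s matters, and only up to 5. Make a chain S0 → S1 → S2 → S3 → S4 → S5 advanced by each `1` (with S5 absorbing); every other symbol self-loops. The accepting set is {S4, S5}.
A 6-state machine:
        0   1  
>  S0   S0  S1 
   S1   S1  S2 
   S2   S2  S3 
   S3   S3  S4 
 * S4   S4  S5 
 * S5   S5  S5 
(> = start, * = accepting)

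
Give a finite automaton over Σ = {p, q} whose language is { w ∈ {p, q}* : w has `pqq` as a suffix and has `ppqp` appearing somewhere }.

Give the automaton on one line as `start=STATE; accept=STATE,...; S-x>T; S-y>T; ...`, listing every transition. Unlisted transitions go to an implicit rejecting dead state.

Run two small machines in parallel and take their product. The first has 4 states tracking how much of the suffix `pqq` has currently been matched; the second has 5 states tracking whether and how much of `ppqp` has been seen. A product state is a pair (one from each), accepting exactly when both do. After merging equivalent states the machine shrinks.
With 8 states:
        p   q  
>  s0   s1  s0 
   s1   s2  s0 
   s2   s2  s3 
   s3   s4  s0 
   s4   s4  s5 
   s5   s4  s6 
 * s6   s4  s7 
   s7   s4  s7 
(> = start, * = accepting)

start=s0; accept=s6; s0-p>s1; s0-q>s0; s1-p>s2; s1-q>s0; s2-p>s2; s2-q>s3; s3-p>s4; s3-q>s0; s4-p>s4; s4-q>s5; s5-p>s4; s5-q>s6; s6-p>s4; s6-q>s7; s7-p>s4; s7-q>s7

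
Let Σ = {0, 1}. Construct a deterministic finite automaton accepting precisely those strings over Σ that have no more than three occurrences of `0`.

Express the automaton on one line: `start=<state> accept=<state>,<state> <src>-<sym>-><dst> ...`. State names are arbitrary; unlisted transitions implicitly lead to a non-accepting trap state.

Count `0`s, saturating at 4: states A through D mean 0 through 3 `0`s seen; E means more than 3. Each `0` increments (capped at E); other symbols loop. Accept from {A, B, C, D}.
       0  1 
>* A   B  A 
 * B   C  B 
 * C   D  C 
 * D   E  D 
   E   E  E 
(> = start, * = accepting)

start=A accept=A,B,C,D A-0->B A-1->A B-0->C B-1->B C-0->D C-1->C D-0->E D-1->D E-0->E E-1->E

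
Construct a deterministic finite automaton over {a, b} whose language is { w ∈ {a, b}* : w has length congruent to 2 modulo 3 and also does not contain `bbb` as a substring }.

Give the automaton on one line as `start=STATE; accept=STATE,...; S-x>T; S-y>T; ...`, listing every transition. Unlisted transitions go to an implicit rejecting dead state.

start=S0; accept=S3,S4,S5; S0-a>S1; S0-b>S2; S1-a>S3; S1-b>S4; S2-a>S3; S2-b>S5; S3-a>S0; S3-b>S6; S4-a>S0; S4-b>S7; S5-a>S0; S5-b>S8; S6-a>S1; S6-b>S9; S7-a>S1; S7-b>S8; S8-a>S8; S8-b>S8; S9-a>S3; S9-b>S8

Build one automaton per condition and run them in lockstep. One (3 states) tracks the input length modulo 3; the other (4 states) tracks partial matches of the forbidden pattern `bbb`. Each combined state is a pair, one component from each; accept when both components accept. After merging equivalent states the machine shrinks.
10 states suffice.
        a   b  
>  S0   S1  S2 
   S1   S3  S4 
   S2   S3  S5 
 * S3   S0  S6 
 * S4   S0  S7 
 * S5   S0  S8 
   S6   S1  S9 
   S7   S1  S8 
   S8   S8  S8 
   S9   S3  S8 
(> = start, * = accepting)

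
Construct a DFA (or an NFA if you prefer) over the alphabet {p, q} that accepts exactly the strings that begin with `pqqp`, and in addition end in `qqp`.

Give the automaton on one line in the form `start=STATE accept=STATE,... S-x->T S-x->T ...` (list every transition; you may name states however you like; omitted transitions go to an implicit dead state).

start=s0 accept=s8 s0-p->s1 s0-q->s2 s1-p->s3 s1-q->s4 s2-p->s3 s2-q->s5 s3-p->s3 s3-q->s2 s4-p->s3 s4-q->s6 s5-p->s7 s5-q->s5 s6-p->s8 s6-q->s5 s7-p->s3 s7-q->s2 s8-p->s9 s8-q->s10 s9-p->s9 s9-q->s10 s10-p->s9 s10-q->s11 s11-p->s8 s11-q->s11

Run two small machines in parallel and take their product. One (6 states) tracks whether the input so far still matches the prefix `pqqp`; the other (4 states) tracks how much of the suffix `qqp` has currently been matched. Each combined state is a pair, one component from each; accept when both components accept.
With 12 states:
          p    q  
>  s0     s1   s2 
   s1     s3   s4 
   s2     s3   s5 
   s3     s3   s2 
   s4     s3   s6 
   s5     s7   s5 
   s6     s8   s5 
   s7     s3   s2 
 * s8     s9  s10 
   s9     s9  s10 
   s10    s9  s11 
   s11    s8  s11 
(> = start, * = accepting)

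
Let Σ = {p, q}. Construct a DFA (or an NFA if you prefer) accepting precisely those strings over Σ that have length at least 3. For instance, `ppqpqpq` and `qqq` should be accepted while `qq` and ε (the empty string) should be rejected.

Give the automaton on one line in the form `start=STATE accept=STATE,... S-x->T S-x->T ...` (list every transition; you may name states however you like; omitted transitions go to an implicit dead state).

start=A accept=D,E A-p->B A-q->B B-p->C B-q->C C-p->D C-q->D D-p->E D-q->E E-p->E E-q->E

We only need to distinguish lengths 0, 1, …, 3, and '>3'. Chain A → B → C → D → E on every symbol, with E looping. Accepting states: {D, E}.
With 5 states:
       p  q 
>  A   B  B 
   B   C  C 
   C   D  D 
 * D   E  E 
 * E   E  E 
(> = start, * = accepting)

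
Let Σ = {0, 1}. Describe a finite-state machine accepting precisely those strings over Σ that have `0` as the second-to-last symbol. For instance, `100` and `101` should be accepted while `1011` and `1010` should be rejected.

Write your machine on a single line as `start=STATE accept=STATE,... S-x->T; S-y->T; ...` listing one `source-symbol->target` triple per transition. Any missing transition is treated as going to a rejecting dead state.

start=q0; accept=q3,q4; q0-0->q1; q0-1->q2; q1-0->q3; q1-1->q4; q2-0->q5; q2-1->q6; q3-0->q3; q3-1->q4; q4-0->q5; q4-1->q6; q5-0->q3; q5-1->q4; q6-0->q5; q6-1->q6

Because acceptance depends on a position counted from the end, the machine has to buffer the most recent 2 symbols. Make each state the string of the last up-to-2 symbols read; on input `x` shift the window left and append `x`. Accept when the buffered window has length 2 and begins with `0`.
A 7-state machine:
        0   1  
>  q0   q1  q2 
   q1   q3  q4 
   q2   q5  q6 
 * q3   q3  q4 
 * q4   q5  q6 
   q5   q3  q4 
   q6   q5  q6 
(> = start, * = accepting)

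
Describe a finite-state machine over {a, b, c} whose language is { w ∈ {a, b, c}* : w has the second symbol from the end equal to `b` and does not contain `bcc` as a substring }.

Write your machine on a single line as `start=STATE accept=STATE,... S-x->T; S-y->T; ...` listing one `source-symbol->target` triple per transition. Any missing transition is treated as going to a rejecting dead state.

start=s0; accept=s2,s3,s4; s0-a->s0; s0-b->s1; s0-c->s0; s1-a->s2; s1-b->s3; s1-c->s4; s2-a->s0; s2-b->s1; s2-c->s0; s3-a->s2; s3-b->s3; s3-c->s4; s4-a->s0; s4-b->s1; s4-c->s5; s5-a->s5; s5-b->s5; s5-c->s5

Handle the two conditions separately and then intersect. The first has 13 states tracking the last 2 symbols read; the second has 4 states tracking partial matches of the forbidden pattern `bcc`. A product state is a pair (one from each), accepting exactly when both do. After merging equivalent states the machine shrinks.
A 6-state machine:
        a   b   c  
>  s0   s0  s1  s0 
   s1   s2  s3  s4 
 * s2   s0  s1  s0 
 * s3   s2  s3  s4 
 * s4   s0  s1  s5 
   s5   s5  s5  s5 
(> = start, * = accepting)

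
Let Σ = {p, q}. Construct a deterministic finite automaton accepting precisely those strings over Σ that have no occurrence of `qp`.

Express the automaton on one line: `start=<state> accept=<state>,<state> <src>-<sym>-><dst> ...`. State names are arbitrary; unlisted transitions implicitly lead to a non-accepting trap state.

start=s0 accept=s0,s1 s0-p->s0 s0-q->s1 s1-p->s2 s1-q->s1 s2-p->s2 s2-q->s2

Track partial matches of the forbidden pattern `qp`. State s2 is a dead state reached once `qp` has occurred; every other state accepts. s0 means no part of `qp` is currently matched.
A 3-state machine:
        p   q  
>* s0   s0  s1 
 * s1   s2  s1 
   s2   s2  s2 
(> = start, * = accepting)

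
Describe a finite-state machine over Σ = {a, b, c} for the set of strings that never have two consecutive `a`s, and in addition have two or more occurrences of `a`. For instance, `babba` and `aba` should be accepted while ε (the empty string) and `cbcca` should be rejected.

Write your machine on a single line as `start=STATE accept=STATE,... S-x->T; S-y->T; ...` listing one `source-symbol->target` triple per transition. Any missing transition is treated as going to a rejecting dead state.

start=q0; accept=q4,q5; q0-a->q1; q0-b->q0; q0-c->q0; q1-a->q2; q1-b->q3; q1-c->q3; q2-a->q2; q2-b->q2; q2-c->q2; q3-a->q4; q3-b->q3; q3-c->q3; q4-a->q2; q4-b->q5; q4-c->q5; q5-a->q4; q5-b->q5; q5-c->q5

Build one automaton per condition and run them in lockstep. The first has 3 states tracking partial matches of the forbidden pattern `aa`; the second has 4 states tracking the count of `a`s, saturating at 3. A product state is a pair (one from each), accepting exactly when both do. Minimizing collapses redundant product states.
        a   b   c  
>  q0   q1  q0  q0 
   q1   q2  q3  q3 
   q2   q2  q2  q2 
   q3   q4  q3  q3 
 * q4   q2  q5  q5 
 * q5   q4  q5  q5 
(> = start, * = accepting)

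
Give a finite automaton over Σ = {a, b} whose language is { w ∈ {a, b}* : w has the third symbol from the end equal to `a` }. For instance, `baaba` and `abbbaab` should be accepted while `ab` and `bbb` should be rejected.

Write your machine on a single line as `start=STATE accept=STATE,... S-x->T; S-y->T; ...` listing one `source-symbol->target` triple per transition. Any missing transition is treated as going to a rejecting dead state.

start=S0; accept=S7,S8,S9,S10; S0-a->S1; S0-b->S2; S1-a->S3; S1-b->S4; S2-a->S5; S2-b->S6; S3-a->S7; S3-b->S8; S4-a->S9; S4-b->S10; S5-a->S11; S5-b->S12; S6-a->S13; S6-b->S14; S7-a->S7; S7-b->S8; S8-a->S9; S8-b->S10; S9-a->S11; S9-b->S12; S10-a->S13; S10-b->S14; S11-a->S7; S11-b->S8; S12-a->S9; S12-b->S10; S13-a->S11; S13-b->S12; S14-a->S13; S14-b->S14

A DFA must remember the last 3 symbols (since which symbol is third-to-last isn't known until the input ends). Use one state per possible window of the last ≤3 symbols; accept from those whose window starts with `a`.
A 15-state machine:
          a    b  
>  S0     S1   S2 
   S1     S3   S4 
   S2     S5   S6 
   S3     S7   S8 
   S4     S9  S10 
   S5    S11  S12 
   S6    S13  S14 
 * S7     S7   S8 
 * S8     S9  S10 
 * S9    S11  S12 
 * S10   S13  S14 
   S11    S7   S8 
   S12    S9  S10 
   S13   S11  S12 
   S14   S13  S14 
(> = start, * = accepting)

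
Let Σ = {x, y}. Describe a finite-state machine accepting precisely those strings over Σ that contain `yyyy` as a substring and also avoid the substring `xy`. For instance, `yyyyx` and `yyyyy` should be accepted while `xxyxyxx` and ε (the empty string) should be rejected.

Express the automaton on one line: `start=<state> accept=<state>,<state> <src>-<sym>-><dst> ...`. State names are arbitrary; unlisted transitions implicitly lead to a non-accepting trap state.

start=s0 accept=s5,s6 s0-x->s1 s0-y->s2 s1-x->s1 s1-y->s1 s2-x->s1 s2-y->s3 s3-x->s1 s3-y->s4 s4-x->s1 s4-y->s5 s5-x->s6 s5-y->s5 s6-x->s6 s6-y->s1

Build one automaton per condition and run them in lockstep. The first has 5 states tracking whether and how much of `yyyy` has been seen; the second has 3 states tracking partial matches of the forbidden pattern `xy`. A product state is a pair (one from each), accepting exactly when both do. Minimizing collapses redundant product states.
7 states suffice.
        x   y  
>  s0   s1  s2 
   s1   s1  s1 
   s2   s1  s3 
   s3   s1  s4 
   s4   s1  s5 
 * s5   s6  s5 
 * s6   s6  s1 
(> = start, * = accepting)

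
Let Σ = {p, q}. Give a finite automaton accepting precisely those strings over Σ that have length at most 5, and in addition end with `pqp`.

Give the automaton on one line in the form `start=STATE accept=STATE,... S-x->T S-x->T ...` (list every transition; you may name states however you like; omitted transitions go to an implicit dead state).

start=s0 accept=s8,s10 s0-p->s1 s0-q->s2 s1-p->s3 s1-q->s4 s2-p->s3 s2-q->s5 s3-p->s6 s3-q->s7 s4-p->s8 s4-q->s9 s5-p->s6 s5-q->s9 s6-p->s9 s6-q->s7 s7-p->s10 s7-q->s9 s8-p->s9 s8-q->s7 s9-p->s9 s9-q->s9 s10-p->s9 s10-q->s9

Build one automaton per condition and run them in lockstep. The first has 7 states tracking the input length, saturating at 6; the second has 4 states tracking how much of the suffix `pqp` has currently been matched. A product state is a pair (one from each), accepting exactly when both do. Equivalent product states are then merged.
With 11 states:
          p    q  
>  s0     s1   s2 
   s1     s3   s4 
   s2     s3   s5 
   s3     s6   s7 
   s4     s8   s9 
   s5     s6   s9 
   s6     s9   s7 
   s7    s10   s9 
 * s8     s9   s7 
   s9     s9   s9 
 * s10    s9   s9 
(> = start, * = accepting)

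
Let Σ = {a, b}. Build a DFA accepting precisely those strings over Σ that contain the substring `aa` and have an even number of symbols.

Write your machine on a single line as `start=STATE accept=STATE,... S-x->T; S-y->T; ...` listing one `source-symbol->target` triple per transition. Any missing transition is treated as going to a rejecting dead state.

start=S0; accept=S3; S0-a->S1; S0-b->S2; S1-a->S3; S1-b->S0; S2-a->S4; S2-b->S0; S3-a->S5; S3-b->S5; S4-a->S5; S4-b->S2; S5-a->S3; S5-b->S3

Build one automaton per condition and run them in lockstep. The first has 3 states tracking whether and how much of `aa` has been seen; the second has 2 states tracking the input length modulo 2. A product state is a pair (one from each), accepting exactly when both do.
A 6-state machine:
        a   b  
>  S0   S1  S2 
   S1   S3  S0 
   S2   S4  S0 
 * S3   S5  S5 
   S4   S5  S2 
   S5   S3  S3 
(> = start, * = accepting)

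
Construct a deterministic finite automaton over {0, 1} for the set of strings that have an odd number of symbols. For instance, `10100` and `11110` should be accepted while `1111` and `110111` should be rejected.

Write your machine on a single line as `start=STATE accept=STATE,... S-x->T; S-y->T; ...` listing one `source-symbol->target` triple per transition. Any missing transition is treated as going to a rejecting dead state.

start=q0; accept=q1; q0-0->q1; q0-1->q1; q1-0->q0; q1-1->q0

Only the length mod 2 matters, so use a 2-cycle: from any state, every input symbol moves to the next state, wrapping q1 back to q0. Mark q1 accepting.
A 2-state machine:
        0   1  
>  q0   q1  q1 
 * q1   q0  q0 
(> = start, * = accepting)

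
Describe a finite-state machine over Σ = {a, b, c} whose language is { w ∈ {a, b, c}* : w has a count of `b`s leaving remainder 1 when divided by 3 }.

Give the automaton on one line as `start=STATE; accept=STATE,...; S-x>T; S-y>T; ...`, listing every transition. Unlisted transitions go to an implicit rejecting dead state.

start=S0; accept=S1; S0-a>S0; S0-b>S1; S0-c>S0; S1-a>S1; S1-b>S2; S1-c>S1; S2-a>S2; S2-b>S0; S2-c>S2

Keep the running count of `b`s modulo 3: each `b` advances along the cycle S0 → S1 → S2 → S0 while other symbols loop. Accept at S1.
        a   b   c  
>  S0   S0  S1  S0 
 * S1   S1  S2  S1 
   S2   S2  S0  S2 
(> = start, * = accepting)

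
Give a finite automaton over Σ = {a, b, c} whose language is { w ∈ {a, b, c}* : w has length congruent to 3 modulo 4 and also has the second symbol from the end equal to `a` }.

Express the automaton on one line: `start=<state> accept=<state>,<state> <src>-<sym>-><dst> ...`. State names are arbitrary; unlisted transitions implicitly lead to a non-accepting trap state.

Run two small machines in parallel and take their product. The first has 4 states tracking the input length modulo 4; the second has 13 states tracking the last 2 symbols read. A product state is a pair (one from each), accepting exactly when both do. Equivalent product states are then merged.
        a   b   c  
>  q0   q1  q1  q1 
   q1   q2  q3  q3 
   q2   q4  q4  q4 
   q3   q5  q5  q5 
 * q4   q0  q0  q0 
   q5   q0  q0  q0 
(> = start, * = accepting)

start=q0 accept=q4 q0-a->q1 q0-b->q1 q0-c->q1 q1-a->q2 q1-b->q3 q1-c->q3 q2-a->q4 q2-b->q4 q2-c->q4 q3-a->q5 q3-b->q5 q3-c->q5 q4-a->q0 q4-b->q0 q4-c->q0 q5-a->q0 q5-b->q0 q5-c->q0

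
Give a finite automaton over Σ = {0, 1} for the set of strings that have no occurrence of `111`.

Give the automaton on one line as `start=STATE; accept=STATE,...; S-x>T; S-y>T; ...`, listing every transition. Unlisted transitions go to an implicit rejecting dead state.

Track partial matches of the forbidden pattern `111`. State q3 is a dead state reached once `111` has occurred; every other state accepts. q0 means no part of `111` is currently matched.
A 4-state machine:
        0   1  
>* q0   q0  q1 
 * q1   q0  q2 
 * q2   q0  q3 
   q3   q3  q3 
(> = start, * = accepting)

start=q0; accept=q0,q1,q2; q0-0>q0; q0-1>q1; q1-0>q0; q1-1>q2; q2-0>q0; q2-1>q3; q3-0>q3; q3-1>q3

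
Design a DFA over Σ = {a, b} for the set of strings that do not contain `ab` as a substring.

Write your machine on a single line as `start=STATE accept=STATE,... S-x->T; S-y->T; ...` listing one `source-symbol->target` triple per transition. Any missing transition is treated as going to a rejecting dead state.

This is the complement of 'contains `ab`'. Use the same substring-matching states — q0 through q2 holding how much of `ab` has just been matched — but flip the accepting set: everything except the trap q2 accepts.
With 3 states:
        a   b  
>* q0   q1  q0 
 * q1   q1  q2 
   q2   q2  q2 
(> = start, * = accepting)

start=q0; accept=q0,q1; q0-a->q1; q0-b->q0; q1-a->q1; q1-b->q2; q2-a->q2; q2-b->q2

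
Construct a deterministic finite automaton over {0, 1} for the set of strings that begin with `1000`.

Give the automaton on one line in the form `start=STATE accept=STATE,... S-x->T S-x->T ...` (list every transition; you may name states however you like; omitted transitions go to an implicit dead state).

Check the first 4 symbols one by one: S0 through S3 record how many have matched `1000` so far; any wrong symbol goes to the dead state S5. After all 4 match we enter the accepting sink S4.
6 states suffice.
        0   1  
>  S0   S5  S1 
   S1   S2  S5 
   S2   S3  S5 
   S3   S4  S5 
 * S4   S4  S4 
   S5   S5  S5 
(> = start, * = accepting)

start=S0 accept=S4 S0-0->S5 S0-1->S1 S1-0->S2 S1-1->S5 S2-0->S3 S2-1->S5 S3-0->S4 S3-1->S5 S4-0->S4 S4-1->S4 S5-0->S5 S5-1->S5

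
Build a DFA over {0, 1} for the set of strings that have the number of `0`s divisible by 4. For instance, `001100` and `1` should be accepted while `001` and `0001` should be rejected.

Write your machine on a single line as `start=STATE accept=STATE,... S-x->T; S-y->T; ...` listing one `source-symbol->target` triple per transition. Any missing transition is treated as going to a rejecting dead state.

start=S0; accept=S0; S0-0->S1; S0-1->S0; S1-0->S2; S1-1->S1; S2-0->S3; S2-1->S2; S3-0->S0; S3-1->S3

Keep the running count of `0`s modulo 4: each `0` advances along the cycle S0 → S1 → S2 → S3 → S0 while other symbols loop. Accept at S0.
With 4 states:
        0   1  
>* S0   S1  S0 
   S1   S2  S1 
   S2   S3  S2 
   S3   S0  S3 
(> = start, * = accepting)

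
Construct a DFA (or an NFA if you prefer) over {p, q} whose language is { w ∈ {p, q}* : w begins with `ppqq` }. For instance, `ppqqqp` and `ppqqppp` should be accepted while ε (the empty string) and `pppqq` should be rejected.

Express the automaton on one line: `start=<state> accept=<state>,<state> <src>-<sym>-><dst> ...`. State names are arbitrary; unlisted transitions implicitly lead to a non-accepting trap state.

start=s0 accept=s4 s0-p->s1 s0-q->s5 s1-p->s2 s1-q->s5 s2-p->s5 s2-q->s3 s3-p->s5 s3-q->s4 s4-p->s4 s4-q->s4 s5-p->s5 s5-q->s5

Check the first 4 symbols one by one: s0 through s3 record how many have matched `ppqq` so far; any wrong symbol goes to the dead state s5. After all 4 match we enter the accepting sink s4.
        p   q  
>  s0   s1  s5 
   s1   s2  s5 
   s2   s5  s3 
   s3   s5  s4 
 * s4   s4  s4 
   s5   s5  s5 
(> = start, * = accepting)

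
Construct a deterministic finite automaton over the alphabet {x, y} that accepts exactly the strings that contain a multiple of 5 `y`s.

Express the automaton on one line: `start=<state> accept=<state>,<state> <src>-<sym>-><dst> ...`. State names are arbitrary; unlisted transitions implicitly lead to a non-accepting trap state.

Keep the running count of `y`s modulo 5: each `y` advances along the cycle A → B → C → D → E → A while other symbols loop. Accept at A.
5 states suffice.
       x  y 
>* A   A  B 
   B   B  C 
   C   C  D 
   D   D  E 
   E   E  A 
(> = start, * = accepting)

start=A accept=A A-x->A A-y->B B-x->B B-y->C C-x->C C-y->D D-x->D D-y->E E-x->E E-y->A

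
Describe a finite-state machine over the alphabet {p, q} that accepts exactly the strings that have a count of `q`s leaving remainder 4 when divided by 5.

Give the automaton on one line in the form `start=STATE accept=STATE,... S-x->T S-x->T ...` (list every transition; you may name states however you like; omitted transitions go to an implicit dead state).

start=S0 accept=S4 S0-p->S0 S0-q->S1 S1-p->S1 S1-q->S2 S2-p->S2 S2-q->S3 S3-p->S3 S3-q->S4 S4-p->S4 S4-q->S0

The only thing that matters is how many `q`s have appeared, reduced mod 5. Use one state per residue: S0 for 0, …, S4 for 4. Reading `q` moves to the next residue; anything else stays put. S4 is accepting.
A 5-state machine:
        p   q  
>  S0   S0  S1 
   S1   S1  S2 
   S2   S2  S3 
   S3   S3  S4 
 * S4   S4  S0 
(> = start, * = accepting)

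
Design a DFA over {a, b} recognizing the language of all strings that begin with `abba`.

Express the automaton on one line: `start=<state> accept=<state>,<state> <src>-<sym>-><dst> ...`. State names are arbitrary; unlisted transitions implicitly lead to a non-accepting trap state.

start=q0 accept=q4 q0-a->q1 q0-b->q5 q1-a->q5 q1-b->q2 q2-a->q5 q2-b->q3 q3-a->q4 q3-b->q5 q4-a->q4 q4-b->q4 q5-a->q5 q5-b->q5

Check the first 4 symbols one by one: q0 through q3 record how many have matched `abba` so far; any wrong symbol goes to the dead state q5. After all 4 match we enter the accepting sink q4.
6 states suffice.
        a   b  
>  q0   q1  q5 
   q1   q5  q2 
   q2   q5  q3 
   q3   q4  q5 
 * q4   q4  q4 
   q5   q5  q5 
(> = start, * = accepting)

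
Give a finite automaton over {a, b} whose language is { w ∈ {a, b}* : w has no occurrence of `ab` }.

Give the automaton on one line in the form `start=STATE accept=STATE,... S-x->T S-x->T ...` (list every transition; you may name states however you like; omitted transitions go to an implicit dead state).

Track partial matches of the forbidden pattern `ab`. State s2 is a dead state reached once `ab` has occurred; every other state accepts. s0 means no part of `ab` is currently matched.
With 3 states:
        a   b  
>* s0   s1  s0 
 * s1   s1  s2 
   s2   s2  s2 
(> = start, * = accepting)

start=s0 accept=s0,s1 s0-a->s1 s0-b->s0 s1-a->s1 s1-b->s2 s2-a->s2 s2-b->s2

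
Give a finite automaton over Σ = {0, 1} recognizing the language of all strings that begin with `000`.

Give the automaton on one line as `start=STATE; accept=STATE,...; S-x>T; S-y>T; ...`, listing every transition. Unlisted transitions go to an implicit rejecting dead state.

Check the first 3 symbols one by one: q0 through q2 record how many have matched `000` so far; any wrong symbol goes to the dead state q4. After all 3 match we enter the accepting sink q3.
5 states suffice.
        0   1  
>  q0   q1  q4 
   q1   q2  q4 
   q2   q3  q4 
 * q3   q3  q3 
   q4   q4  q4 
(> = start, * = accepting)

start=q0; accept=q3; q0-0>q1; q0-1>q4; q1-0>q2; q1-1>q4; q2-0>q3; q2-1>q4; q3-0>q3; q3-1>q3; q4-0>q4; q4-1>q4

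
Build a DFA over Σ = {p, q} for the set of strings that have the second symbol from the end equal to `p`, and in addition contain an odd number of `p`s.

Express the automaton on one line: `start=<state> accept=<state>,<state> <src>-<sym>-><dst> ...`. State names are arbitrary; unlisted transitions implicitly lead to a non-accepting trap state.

Handle the two conditions separately and then intersect. One (7 states) tracks the last 2 symbols read; the other (2 states) tracks the count of `p`s modulo 2. Each combined state is a pair, one component from each; accept when both components accept.
An 11-state machine:
          p    q  
>  S0     S1   S2 
   S1     S3   S4 
   S2     S5   S6 
   S3     S7   S8 
 * S4     S9  S10 
   S5     S3   S4 
   S6     S5   S6 
 * S7     S3   S4 
   S8     S5   S6 
   S9     S7   S8 
   S10    S9  S10 
(> = start, * = accepting)

start=S0 accept=S4,S7 S0-p->S1 S0-q->S2 S1-p->S3 S1-q->S4 S2-p->S5 S2-q->S6 S3-p->S7 S3-q->S8 S4-p->S9 S4-q->S10 S5-p->S3 S5-q->S4 S6-p->S5 S6-q->S6 S7-p->S3 S7-q->S4 S8-p->S5 S8-q->S6 S9-p->S7 S9-q->S8 S10-p->S9 S10-q->S10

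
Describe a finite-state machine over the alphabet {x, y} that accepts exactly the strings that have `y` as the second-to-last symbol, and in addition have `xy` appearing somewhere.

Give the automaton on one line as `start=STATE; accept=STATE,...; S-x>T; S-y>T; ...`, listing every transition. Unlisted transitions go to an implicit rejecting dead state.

start=s0; accept=s3,s4; s0-x>s1; s0-y>s0; s1-x>s1; s1-y>s2; s2-x>s3; s2-y>s4; s3-x>s1; s3-y>s2; s4-x>s3; s4-y>s4

Handle the two conditions separately and then intersect. The first has 7 states tracking the last 2 symbols read; the second has 3 states tracking whether and how much of `xy` has been seen. A product state is a pair (one from each), accepting exactly when both do. Minimizing collapses redundant product states.
A 5-state machine:
        x   y  
>  s0   s1  s0 
   s1   s1  s2 
   s2   s3  s4 
 * s3   s1  s2 
 * s4   s3  s4 
(> = start, * = accepting)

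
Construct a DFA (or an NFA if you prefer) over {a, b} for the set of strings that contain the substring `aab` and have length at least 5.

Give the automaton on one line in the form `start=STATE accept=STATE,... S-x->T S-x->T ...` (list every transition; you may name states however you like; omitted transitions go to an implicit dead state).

start=s0 accept=s11 s0-a->s1 s0-b->s2 s1-a->s3 s1-b->s4 s2-a->s5 s2-b->s4 s3-a->s6 s3-b->s7 s4-a->s8 s4-b->s4 s5-a->s6 s5-b->s4 s6-a->s9 s6-b->s10 s7-a->s10 s7-b->s10 s8-a->s9 s8-b->s4 s9-a->s9 s9-b->s11 s10-a->s11 s10-b->s11 s11-a->s11 s11-b->s11

Run two small machines in parallel and take their product. One (4 states) tracks whether and how much of `aab` has been seen; the other (7 states) tracks the input length, saturating at 6. Each combined state is a pair, one component from each; accept when both components accept. After merging equivalent states the machine shrinks.
With 12 states:
          a    b  
>  s0     s1   s2 
   s1     s3   s4 
   s2     s5   s4 
   s3     s6   s7 
   s4     s8   s4 
   s5     s6   s4 
   s6     s9  s10 
   s7    s10  s10 
   s8     s9   s4 
   s9     s9  s11 
   s10   s11  s11 
 * s11   s11  s11 
(> = start, * = accepting)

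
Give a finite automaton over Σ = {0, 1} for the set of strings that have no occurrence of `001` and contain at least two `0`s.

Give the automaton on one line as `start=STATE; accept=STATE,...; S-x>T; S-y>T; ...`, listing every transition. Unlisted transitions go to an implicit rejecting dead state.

start=S0; accept=S2,S5,S6; S0-0>S1; S0-1>S0; S1-0>S2; S1-1>S3; S2-0>S2; S2-1>S4; S3-0>S5; S3-1>S3; S4-0>S4; S4-1>S4; S5-0>S2; S5-1>S6; S6-0>S5; S6-1>S6

Run two small machines in parallel and take their product. The first has 4 states tracking partial matches of the forbidden pattern `001`; the second has 4 states tracking the count of `0`s, saturating at 3. A product state is a pair (one from each), accepting exactly when both do. Equivalent product states are then merged.
        0   1  
>  S0   S1  S0 
   S1   S2  S3 
 * S2   S2  S4 
   S3   S5  S3 
   S4   S4  S4 
 * S5   S2  S6 
 * S6   S5  S6 
(> = start, * = accepting)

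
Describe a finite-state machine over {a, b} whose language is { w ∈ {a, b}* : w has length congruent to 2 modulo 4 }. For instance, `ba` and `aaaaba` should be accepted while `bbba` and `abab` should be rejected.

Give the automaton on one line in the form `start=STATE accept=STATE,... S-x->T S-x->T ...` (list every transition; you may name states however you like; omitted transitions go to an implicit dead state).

Only the length mod 4 matters, so use a 4-cycle: from any state, every input symbol moves to the next state, wrapping q3 back to q0. Mark q2 accepting.
4 states suffice.
        a   b  
>  q0   q1  q1 
   q1   q2  q2 
 * q2   q3  q3 
   q3   q0  q0 
(> = start, * = accepting)

start=q0 accept=q2 q0-a->q1 q0-b->q1 q1-a->q2 q1-b->q2 q2-a->q3 q2-b->q3 q3-a->q0 q3-b->q0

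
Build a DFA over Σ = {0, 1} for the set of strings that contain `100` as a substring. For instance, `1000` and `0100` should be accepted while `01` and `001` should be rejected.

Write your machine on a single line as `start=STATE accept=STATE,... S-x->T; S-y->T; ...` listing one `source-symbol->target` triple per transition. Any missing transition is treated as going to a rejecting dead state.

start=S0; accept=S3; S0-0->S0; S0-1->S1; S1-0->S2; S1-1->S1; S2-0->S3; S2-1->S1; S3-0->S3; S3-1->S3

States S0..S2 record the length of the longest prefix of `100` that matches the current input suffix. Reaching S3 means `100` has been seen, and we stay there forever. Accept from S3.
With 4 states:
        0   1  
>  S0   S0  S1 
   S1   S2  S1 
   S2   S3  S1 
 * S3   S3  S3 
(> = start, * = accepting)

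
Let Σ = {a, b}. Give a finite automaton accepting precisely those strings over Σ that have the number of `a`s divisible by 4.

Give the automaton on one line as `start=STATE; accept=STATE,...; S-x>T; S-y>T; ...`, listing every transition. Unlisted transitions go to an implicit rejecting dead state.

start=s0; accept=s0; s0-a>s1; s0-b>s0; s1-a>s2; s1-b>s1; s2-a>s3; s2-b>s2; s3-a>s0; s3-b>s3

Keep the running count of `a`s modulo 4: each `a` advances along the cycle s0 → s1 → s2 → s3 → s0 while other symbols loop. Accept at s0.
A 4-state machine:
        a   b  
>* s0   s1  s0 
   s1   s2  s1 
   s2   s3  s2 
   s3   s0  s3 
(> = start, * = accepting)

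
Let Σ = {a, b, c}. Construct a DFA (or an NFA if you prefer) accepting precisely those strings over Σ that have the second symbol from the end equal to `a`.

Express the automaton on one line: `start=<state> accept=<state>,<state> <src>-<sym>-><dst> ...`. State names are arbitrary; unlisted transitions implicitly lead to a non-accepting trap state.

start=q0 accept=q4,q5,q6 q0-a->q1 q0-b->q2 q0-c->q3 q1-a->q4 q1-b->q5 q1-c->q6 q2-a->q7 q2-b->q8 q2-c->q9 q3-a->q10 q3-b->q11 q3-c->q12 q4-a->q4 q4-b->q5 q4-c->q6 q5-a->q7 q5-b->q8 q5-c->q9 q6-a->q10 q6-b->q11 q6-c->q12 q7-a->q4 q7-b->q5 q7-c->q6 q8-a->q7 q8-b->q8 q8-c->q9 q9-a->q10 q9-b->q11 q9-c->q12 q10-a->q4 q10-b->q5 q10-c->q6 q11-a->q7 q11-b->q8 q11-c->q9 q12-a->q10 q12-b->q11 q12-c->q12

Because acceptance depends on a position counted from the end, the machine has to buffer the most recent 2 symbols. Make each state the string of the last up-to-2 symbols read; on input `x` shift the window left and append `x`. Accept when the buffered window has length 2 and begins with `a`.
          a    b    c  
>  q0     q1   q2   q3 
   q1     q4   q5   q6 
   q2     q7   q8   q9 
   q3    q10  q11  q12 
 * q4     q4   q5   q6 
 * q5     q7   q8   q9 
 * q6    q10  q11  q12 
   q7     q4   q5   q6 
   q8     q7   q8   q9 
   q9    q10  q11  q12 
   q10    q4   q5   q6 
   q11    q7   q8   q9 
   q12   q10  q11  q12 
(> = start, * = accepting)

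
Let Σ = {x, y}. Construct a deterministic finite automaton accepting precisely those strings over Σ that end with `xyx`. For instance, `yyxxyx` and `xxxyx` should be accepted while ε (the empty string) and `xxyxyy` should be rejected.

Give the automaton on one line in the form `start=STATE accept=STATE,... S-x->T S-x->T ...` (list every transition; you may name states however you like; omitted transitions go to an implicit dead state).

Remember how much of `xyx` the current input suffix matches. State s0 means no match yet; s1 means the last symbol is `x`; s2 means the last 2 symbols are `xy`; s3 means the last 3 symbols are `xyx`. Only s3 accepts. On a mismatch, fall back to the longest proper suffix that is still a prefix of `xyx`.
4 states suffice.
        x   y  
>  s0   s1  s0 
   s1   s1  s2 
   s2   s3  s0 
 * s3   s1  s2 
(> = start, * = accepting)

start=s0 accept=s3 s0-x->s1 s0-y->s0 s1-x->s1 s1-y->s2 s2-x->s3 s2-y->s0 s3-x->s1 s3-y->s2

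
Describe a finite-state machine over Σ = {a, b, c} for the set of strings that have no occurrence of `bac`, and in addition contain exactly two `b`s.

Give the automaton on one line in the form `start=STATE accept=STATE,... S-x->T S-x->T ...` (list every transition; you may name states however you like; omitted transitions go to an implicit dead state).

Handle the two conditions separately and then intersect. The first has 4 states tracking partial matches of the forbidden pattern `bac`; the second has 4 states tracking the count of `b`s, saturating at 3. A product state is a pair (one from each), accepting exactly when both do.
          a    b    c  
>  q0     q0   q1   q0 
   q1     q2   q3   q4 
   q2     q4   q3   q5 
 * q3     q6   q7   q8 
   q4     q4   q3   q4 
   q5     q5   q9   q5 
 * q6     q8   q7   q9 
   q7    q10   q7  q11 
 * q8     q8   q7   q8 
   q9     q9  q12   q9 
   q10   q11   q7  q12 
   q11   q11   q7  q11 
   q12   q12  q12  q12 
(> = start, * = accepting)

start=q0 accept=q3,q6,q8 q0-a->q0 q0-b->q1 q0-c->q0 q1-a->q2 q1-b->q3 q1-c->q4 q2-a->q4 q2-b->q3 q2-c->q5 q3-a->q6 q3-b->q7 q3-c->q8 q4-a->q4 q4-b->q3 q4-c->q4 q5-a->q5 q5-b->q9 q5-c->q5 q6-a->q8 q6-b->q7 q6-c->q9 q7-a->q10 q7-b->q7 q7-c->q11 q8-a->q8 q8-b->q7 q8-c->q8 q9-a->q9 q9-b->q12 q9-c->q9 q10-a->q11 q10-b->q7 q10-c->q12 q11-a->q11 q11-b->q7 q11-c->q11 q12-a->q12 q12-b->q12 q12-c->q12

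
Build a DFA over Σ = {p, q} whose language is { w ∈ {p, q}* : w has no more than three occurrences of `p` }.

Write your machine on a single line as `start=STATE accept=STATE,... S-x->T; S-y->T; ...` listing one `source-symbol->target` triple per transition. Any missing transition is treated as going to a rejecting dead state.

start=A; accept=A,B,C,D; A-p->B; A-q->A; B-p->C; B-q->B; C-p->D; C-q->C; D-p->E; D-q->D; E-p->E; E-q->E

Only the number of `p`s matters, and only up to 4. Make a chain A → B → C → D → E advanced by each `p` (with E absorbing); every other symbol self-loops. The accepting set is {A, B, C, D}.
5 states suffice.
       p  q 
>* A   B  A 
 * B   C  B 
 * C   D  C 
 * D   E  D 
   E   E  E 
(> = start, * = accepting)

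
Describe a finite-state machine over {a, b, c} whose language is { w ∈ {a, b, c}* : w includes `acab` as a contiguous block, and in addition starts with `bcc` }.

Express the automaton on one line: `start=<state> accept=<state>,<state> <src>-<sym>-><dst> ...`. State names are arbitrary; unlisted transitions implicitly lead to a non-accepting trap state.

Build one automaton per condition and run them in lockstep. The first has 5 states tracking whether and how much of `acab` has been seen; the second has 5 states tracking whether the input so far still matches the prefix `bcc`. A product state is a pair (one from each), accepting exactly when both do.
13 states suffice.
          a    b    c  
>  S0     S1   S2   S3 
   S1     S1   S3   S4 
   S2     S1   S3   S5 
   S3     S1   S3   S3 
   S4     S6   S3   S3 
   S5     S1   S3   S7 
   S6     S1   S8   S4 
   S7     S9   S7   S7 
   S8     S8   S8   S8 
   S9     S9   S7  S10 
   S10   S11   S7   S7 
   S11    S9  S12  S10 
 * S12   S12  S12  S12 
(> = start, * = accepting)

start=S0 accept=S12 S0-a->S1 S0-b->S2 S0-c->S3 S1-a->S1 S1-b->S3 S1-c->S4 S2-a->S1 S2-b->S3 S2-c->S5 S3-a->S1 S3-b->S3 S3-c->S3 S4-a->S6 S4-b->S3 S4-c->S3 S5-a->S1 S5-b->S3 S5-c->S7 S6-a->S1 S6-b->S8 S6-c->S4 S7-a->S9 S7-b->S7 S7-c->S7 S8-a->S8 S8-b->S8 S8-c->S8 S9-a->S9 S9-b->S7 S9-c->S10 S10-a->S11 S10-b->S7 S10-c->S7 S11-a->S9 S11-b->S12 S11-c->S10 S12-a->S12 S12-b->S12 S12-c->S12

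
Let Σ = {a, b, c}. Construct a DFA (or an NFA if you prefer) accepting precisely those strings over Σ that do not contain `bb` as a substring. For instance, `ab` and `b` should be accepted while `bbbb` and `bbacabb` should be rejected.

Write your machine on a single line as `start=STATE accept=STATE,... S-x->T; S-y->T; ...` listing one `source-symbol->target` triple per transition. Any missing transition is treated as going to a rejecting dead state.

start=q0; accept=q0,q1; q0-a->q0; q0-b->q1; q0-c->q0; q1-a->q0; q1-b->q2; q1-c->q0; q2-a->q2; q2-b->q2; q2-c->q2

Track partial matches of the forbidden pattern `bb`. State q2 is a dead state reached once `bb` has occurred; every other state accepts. q0 means no part of `bb` is currently matched.
        a   b   c  
>* q0   q0  q1  q0 
 * q1   q0  q2  q0 
   q2   q2  q2  q2 
(> = start, * = accepting)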